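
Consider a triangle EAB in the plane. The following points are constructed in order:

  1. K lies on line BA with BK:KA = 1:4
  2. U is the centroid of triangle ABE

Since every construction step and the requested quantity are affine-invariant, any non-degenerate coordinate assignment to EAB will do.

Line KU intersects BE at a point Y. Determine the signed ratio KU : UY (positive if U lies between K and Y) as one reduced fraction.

KU:UY = -2/5

Set E = (0, 0), A = (1, 0), B = (0, 1); any affine frame gives the same invariant.
1. K lies on line BA with BK:KA = 1:4 ⇒ K = (1/5, 4/5)
2. U is the centroid of triangle ABE ⇒ U = (1/3, 1/3)
line KU meets BE at Y = (0, 3/2)
U = K + t·(Y−K) with t = -2/3, so KU:UY = -2/3:5/3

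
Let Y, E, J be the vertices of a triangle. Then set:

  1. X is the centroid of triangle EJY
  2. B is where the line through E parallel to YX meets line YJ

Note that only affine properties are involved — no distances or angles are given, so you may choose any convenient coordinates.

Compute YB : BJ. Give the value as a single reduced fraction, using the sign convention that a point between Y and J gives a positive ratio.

Set Y = (0, 0), E = (1, 0), J = (0, 1); any affine frame gives the same invariant.
1. X is the centroid of triangle EJY ⇒ X = (1/3, 1/3)
2. B is where the line through E parallel to YX meets line YJ ⇒ B = (0, -1)
B = Y + t·(J−Y) with t = -1, so YB:BJ = t:(1−t) = -1:2

YB:BJ = -1/2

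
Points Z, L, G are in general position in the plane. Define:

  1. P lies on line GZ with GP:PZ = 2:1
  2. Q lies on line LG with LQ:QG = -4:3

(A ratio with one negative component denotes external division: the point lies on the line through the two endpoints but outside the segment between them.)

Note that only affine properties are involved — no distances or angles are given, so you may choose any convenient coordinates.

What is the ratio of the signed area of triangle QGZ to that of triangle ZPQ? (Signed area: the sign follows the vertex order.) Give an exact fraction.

Work in coordinates with Z = (0, 0), L = (1, 0), G = (0, 1).
1. P lies on line GZ with GP:PZ = 2:1 ⇒ P = (0, 1/3)
2. Q lies on line LG with LQ:QG = -4:3 ⇒ Q = (-3, 4)
2·[QGZ] = -3, 2·[ZPQ] = 1
[QGZ]:[ZPQ] = -3:1 = -3

[QGZ]:[ZPQ] = -3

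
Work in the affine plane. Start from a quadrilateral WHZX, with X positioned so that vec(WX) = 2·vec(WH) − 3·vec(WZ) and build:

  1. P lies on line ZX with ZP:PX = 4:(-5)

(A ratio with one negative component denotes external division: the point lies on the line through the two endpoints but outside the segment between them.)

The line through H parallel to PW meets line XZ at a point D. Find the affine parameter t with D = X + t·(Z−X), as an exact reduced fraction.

Set W = (0, 0), H = (1, 0), Z = (0, 1), X = (2, -3); any affine frame gives the same invariant.
1. P lies on line ZX with ZP:PX = 4:(-5) ⇒ P = (-8, 17)
through H parallel to PW: direction (8, -17); meets XZ at D = (9, -17)
D = X + t·(Z−X) with t = -7/2

t = -7/2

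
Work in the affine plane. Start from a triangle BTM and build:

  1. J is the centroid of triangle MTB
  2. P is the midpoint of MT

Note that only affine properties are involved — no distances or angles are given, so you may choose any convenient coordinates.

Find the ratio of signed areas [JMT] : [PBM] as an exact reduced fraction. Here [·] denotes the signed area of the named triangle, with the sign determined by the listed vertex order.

Work in coordinates with B = (0, 0), T = (1, 0), M = (0, 1).
1. J is the centroid of triangle MTB ⇒ J = (1/3, 1/3)
2. P is the midpoint of MT ⇒ P = (1/2, 1/2)
2·[JMT] = -1/3, 2·[PBM] = -1/2
[JMT]:[PBM] = -1/3:-1/2 = 2/3

[JMT]:[PBM] = 2/3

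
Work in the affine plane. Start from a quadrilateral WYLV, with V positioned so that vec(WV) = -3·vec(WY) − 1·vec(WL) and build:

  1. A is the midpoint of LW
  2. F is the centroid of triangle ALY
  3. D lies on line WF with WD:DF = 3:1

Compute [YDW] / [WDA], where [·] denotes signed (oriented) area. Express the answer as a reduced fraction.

[YDW]:[WDA] = 3

Assign W = (0, 0), Y = (1, 0), L = (0, 1), V = (-3, -1) — the answer is frame-independent, so this choice is without loss of generality.
1. A is the midpoint of LW ⇒ A = (0, 1/2)
2. F is the centroid of triangle ALY ⇒ F = (1/3, 1/2)
3. D lies on line WF with WD:DF = 3:1 ⇒ D = (1/4, 3/8)
2·[YDW] = 3/8, 2·[WDA] = 1/8
[YDW]:[WDA] = 3/8:1/8 = 3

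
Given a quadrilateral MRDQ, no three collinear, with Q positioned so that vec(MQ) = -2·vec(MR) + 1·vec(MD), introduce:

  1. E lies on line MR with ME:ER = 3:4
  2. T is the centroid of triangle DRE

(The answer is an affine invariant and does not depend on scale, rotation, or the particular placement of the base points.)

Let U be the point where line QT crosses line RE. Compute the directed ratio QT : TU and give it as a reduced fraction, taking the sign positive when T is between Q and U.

Work in coordinates with M = (0, 0), R = (1, 0), D = (0, 1), Q = (-2, 1).
1. E lies on line MR with ME:ER = 3:4 ⇒ E = (3/7, 0)
2. T is the centroid of triangle DRE ⇒ T = (10/21, 1/3)
line QT meets RE at U = (12/7, 0)
T = Q + t·(U−Q) with t = 2/3, so QT:TU = 2/3:1/3

QT:TU = 2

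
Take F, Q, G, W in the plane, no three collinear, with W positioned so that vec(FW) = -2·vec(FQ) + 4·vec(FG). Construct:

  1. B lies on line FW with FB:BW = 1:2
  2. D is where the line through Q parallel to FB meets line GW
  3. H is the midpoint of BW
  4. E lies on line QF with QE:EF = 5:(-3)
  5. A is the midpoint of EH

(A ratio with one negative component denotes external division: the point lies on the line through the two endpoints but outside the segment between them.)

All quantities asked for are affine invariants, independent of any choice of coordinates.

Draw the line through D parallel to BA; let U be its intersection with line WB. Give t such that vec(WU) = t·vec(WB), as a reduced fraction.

Work in coordinates with F = (0, 0), Q = (1, 0), G = (0, 1), W = (-2, 4).
1. B lies on line FW with FB:BW = 1:2 ⇒ B = (-2/3, 4/3)
2. D is where the line through Q parallel to FB meets line GW ⇒ D = (2, -2)
3. H is the midpoint of BW ⇒ H = (-4/3, 8/3)
4. E lies on line QF with QE:EF = 5:(-3) ⇒ E = (-3/2, 0)
5. A is the midpoint of EH ⇒ A = (-17/12, 4/3)
through D parallel to BA: direction (-3/4, 0); meets WB at U = (1, -2)
U = W + t·(B−W) with t = 9/4

t = 9/4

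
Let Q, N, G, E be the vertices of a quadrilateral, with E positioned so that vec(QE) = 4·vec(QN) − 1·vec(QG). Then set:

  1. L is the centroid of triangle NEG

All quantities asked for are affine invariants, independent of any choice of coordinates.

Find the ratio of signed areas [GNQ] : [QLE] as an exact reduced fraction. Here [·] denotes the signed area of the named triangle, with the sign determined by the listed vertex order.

Work in coordinates with Q = (0, 0), N = (1, 0), G = (0, 1), E = (4, -1).
1. L is the centroid of triangle NEG ⇒ L = (5/3, 0)
2·[GNQ] = -1, 2·[QLE] = -5/3
[GNQ]:[QLE] = -1:-5/3 = 3/5

[GNQ]:[QLE] = 3/5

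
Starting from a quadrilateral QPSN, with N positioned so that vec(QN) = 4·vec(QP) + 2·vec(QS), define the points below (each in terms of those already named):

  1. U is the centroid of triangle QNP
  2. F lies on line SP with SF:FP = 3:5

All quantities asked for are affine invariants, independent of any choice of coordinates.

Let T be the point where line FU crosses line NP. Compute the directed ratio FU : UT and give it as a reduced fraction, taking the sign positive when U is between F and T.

FU:UT = 59/16

Assign Q = (0, 0), P = (1, 0), S = (0, 1), N = (4, 2) — the answer is frame-independent, so this choice is without loss of generality.
1. U is the centroid of triangle QNP ⇒ U = (5/3, 2/3)
2. F lies on line SP with SF:FP = 3:5 ⇒ F = (3/8, 5/8)
line FU meets NP at T = (119/59, 40/59)
U = F + t·(T−F) with t = 59/75, so FU:UT = 59/75:16/75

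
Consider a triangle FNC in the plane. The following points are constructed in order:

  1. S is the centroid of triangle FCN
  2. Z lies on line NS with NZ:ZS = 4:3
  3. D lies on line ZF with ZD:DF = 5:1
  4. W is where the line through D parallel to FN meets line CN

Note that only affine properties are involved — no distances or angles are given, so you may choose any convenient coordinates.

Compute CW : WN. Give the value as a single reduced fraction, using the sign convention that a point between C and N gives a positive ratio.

Work in coordinates with F = (0, 0), N = (1, 0), C = (0, 1).
1. S is the centroid of triangle FCN ⇒ S = (1/3, 1/3)
2. Z lies on line NS with NZ:ZS = 4:3 ⇒ Z = (13/21, 4/21)
3. D lies on line ZF with ZD:DF = 5:1 ⇒ D = (13/126, 2/63)
4. W is where the line through D parallel to FN meets line CN ⇒ W = (61/63, 2/63)
W = C + t·(N−C) with t = 61/63, so CW:WN = t:(1−t) = 61/63:2/63

CW:WN = 61/2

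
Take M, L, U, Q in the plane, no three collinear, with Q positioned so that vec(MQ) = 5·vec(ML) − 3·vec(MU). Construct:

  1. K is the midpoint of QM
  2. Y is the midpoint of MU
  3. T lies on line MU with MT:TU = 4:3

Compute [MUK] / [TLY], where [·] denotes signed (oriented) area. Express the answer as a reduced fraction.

[MUK]:[TLY] = 35

Work in coordinates with M = (0, 0), L = (1, 0), U = (0, 1), Q = (5, -3).
1. K is the midpoint of QM ⇒ K = (5/2, -3/2)
2. Y is the midpoint of MU ⇒ Y = (0, 1/2)
3. T lies on line MU with MT:TU = 4:3 ⇒ T = (0, 4/7)
2·[MUK] = -5/2, 2·[TLY] = -1/14
[MUK]:[TLY] = -5/2:-1/14 = 35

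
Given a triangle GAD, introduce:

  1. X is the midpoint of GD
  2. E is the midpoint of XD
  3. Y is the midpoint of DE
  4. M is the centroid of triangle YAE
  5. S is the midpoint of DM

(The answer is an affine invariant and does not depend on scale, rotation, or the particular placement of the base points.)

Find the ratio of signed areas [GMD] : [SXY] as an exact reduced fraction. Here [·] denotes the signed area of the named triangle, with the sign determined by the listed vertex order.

Choose coordinates G = (0, 0), A = (1, 0), D = (0, 1).
1. X is the midpoint of GD ⇒ X = (0, 1/2)
2. E is the midpoint of XD ⇒ E = (0, 3/4)
3. Y is the midpoint of DE ⇒ Y = (0, 7/8)
4. M is the centroid of triangle YAE ⇒ M = (1/3, 13/24)
5. S is the midpoint of DM ⇒ S = (1/6, 37/48)
2·[GMD] = 1/3, 2·[SXY] = -1/16
[GMD]:[SXY] = 1/3:-1/16 = -16/3

[GMD]:[SXY] = -16/3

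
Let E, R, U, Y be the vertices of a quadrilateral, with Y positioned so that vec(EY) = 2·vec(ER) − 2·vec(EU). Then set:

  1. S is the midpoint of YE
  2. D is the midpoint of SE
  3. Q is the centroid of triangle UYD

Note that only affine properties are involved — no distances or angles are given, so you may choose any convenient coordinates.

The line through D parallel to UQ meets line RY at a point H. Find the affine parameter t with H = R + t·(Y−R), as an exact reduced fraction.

Work in coordinates with E = (0, 0), R = (1, 0), U = (0, 1), Y = (2, -2).
1. S is the midpoint of YE ⇒ S = (1, -1)
2. D is the midpoint of SE ⇒ D = (1/2, -1/2)
3. Q is the centroid of triangle UYD ⇒ Q = (5/6, -1/2)
through D parallel to UQ: direction (5/6, -3/2); meets RY at H = (8, -14)
H = R + t·(Y−R) with t = 7

t = 7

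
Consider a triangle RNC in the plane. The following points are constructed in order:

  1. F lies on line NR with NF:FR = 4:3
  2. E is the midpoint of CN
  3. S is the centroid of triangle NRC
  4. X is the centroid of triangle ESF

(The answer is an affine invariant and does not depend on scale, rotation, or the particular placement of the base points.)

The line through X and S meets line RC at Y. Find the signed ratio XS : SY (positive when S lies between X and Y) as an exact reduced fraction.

XS:SY = 11/42

Work in coordinates with R = (0, 0), N = (1, 0), C = (0, 1).
1. F lies on line NR with NF:FR = 4:3 ⇒ F = (3/7, 0)
2. E is the midpoint of CN ⇒ E = (1/2, 1/2)
3. S is the centroid of triangle NRC ⇒ S = (1/3, 1/3)
4. X is the centroid of triangle ESF ⇒ X = (53/126, 5/18)
line XS meets RC at Y = (0, 6/11)
S = X + t·(Y−X) with t = 11/53, so XS:SY = 11/53:42/53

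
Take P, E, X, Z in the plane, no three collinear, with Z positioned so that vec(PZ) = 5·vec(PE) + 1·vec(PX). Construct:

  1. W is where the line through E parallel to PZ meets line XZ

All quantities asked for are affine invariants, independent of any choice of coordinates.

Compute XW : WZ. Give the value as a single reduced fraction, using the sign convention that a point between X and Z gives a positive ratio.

Set P = (0, 0), E = (1, 0), X = (0, 1), Z = (5, 1); any affine frame gives the same invariant.
1. W is where the line through E parallel to PZ meets line XZ ⇒ W = (6, 1)
W = X + t·(Z−X) with t = 6/5, so XW:WZ = t:(1−t) = 6/5:-1/5

XW:WZ = -6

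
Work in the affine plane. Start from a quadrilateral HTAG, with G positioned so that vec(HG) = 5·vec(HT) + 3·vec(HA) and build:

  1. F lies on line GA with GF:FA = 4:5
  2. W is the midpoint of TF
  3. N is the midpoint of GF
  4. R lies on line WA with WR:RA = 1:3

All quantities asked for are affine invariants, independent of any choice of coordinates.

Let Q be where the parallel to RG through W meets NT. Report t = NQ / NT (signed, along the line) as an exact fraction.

Set H = (0, 0), T = (1, 0), A = (0, 1), G = (5, 3); any affine frame gives the same invariant.
1. F lies on line GA with GF:FA = 4:5 ⇒ F = (25/9, 19/9)
2. W is the midpoint of TF ⇒ W = (17/9, 19/18)
3. N is the midpoint of GF ⇒ N = (35/9, 23/9)
4. R lies on line WA with WR:RA = 1:3 ⇒ R = (17/12, 25/24)
through W parallel to RG: direction (43/12, 47/24); meets NT at Q = (145/54, 161/108)
Q = N + t·(T−N) with t = 5/12

t = 5/12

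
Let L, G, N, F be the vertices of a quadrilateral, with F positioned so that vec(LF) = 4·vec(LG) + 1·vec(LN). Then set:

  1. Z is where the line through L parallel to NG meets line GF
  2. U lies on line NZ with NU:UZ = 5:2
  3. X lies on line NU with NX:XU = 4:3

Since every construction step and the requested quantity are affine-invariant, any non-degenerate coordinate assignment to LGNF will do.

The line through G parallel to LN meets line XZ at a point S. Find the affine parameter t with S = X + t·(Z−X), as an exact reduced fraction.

t = 176/29

Work in coordinates with L = (0, 0), G = (1, 0), N = (0, 1), F = (4, 1).
1. Z is where the line through L parallel to NG meets line GF ⇒ Z = (1/4, -1/4)
2. U lies on line NZ with NU:UZ = 5:2 ⇒ U = (5/28, 3/28)
3. X lies on line NU with NX:XU = 4:3 ⇒ X = (5/49, 24/49)
through G parallel to LN: direction (0, 1); meets XZ at S = (1, -4)
S = X + t·(Z−X) with t = 176/29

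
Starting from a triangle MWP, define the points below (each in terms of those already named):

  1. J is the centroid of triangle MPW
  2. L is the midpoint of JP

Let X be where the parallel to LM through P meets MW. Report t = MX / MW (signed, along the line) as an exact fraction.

t = -1/4

Choose coordinates M = (0, 0), W = (1, 0), P = (0, 1).
1. J is the centroid of triangle MPW ⇒ J = (1/3, 1/3)
2. L is the midpoint of JP ⇒ L = (1/6, 2/3)
through P parallel to LM: direction (-1/6, -2/3); meets MW at X = (-1/4, 0)
X = M + t·(W−M) with t = -1/4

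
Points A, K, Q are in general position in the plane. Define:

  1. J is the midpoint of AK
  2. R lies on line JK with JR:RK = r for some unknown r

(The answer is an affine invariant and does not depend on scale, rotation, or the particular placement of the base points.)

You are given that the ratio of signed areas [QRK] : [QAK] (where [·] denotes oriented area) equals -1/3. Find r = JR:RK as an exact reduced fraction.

r = -5/2

Choose coordinates A = (0, 0), K = (1, 0), Q = (0, 1).
1. J is the midpoint of AK ⇒ J = (1/2, 0)
2. With JR:RK = r, write λ = r/(r+1) so R = J + λ·(K−J); R is affine-linear in λ
Every point depending on R is an affine combination of R and λ-independent points, so each such coordinate is linear in λ; the λ² term in each signed area is a multiple of (K−J)×(K−J) = 0, so 2·[QRK] and 2·[QAK] are each linear in λ. Evaluating at λ=0 and λ=1:
  2·[QRK] = -1/2·λ + 1/2,   2·[QAK] = 1
So [QRK]:[QAK] = (-1/2·λ + 1/2) / (1). Setting this equal to -1/3:
  -1/2·λ + 1/2 = -1/3·(1)  ⇒  λ = 5/3
Then r = λ/(1−λ) = (5/3)/(-2/3) = -5/2. Check: with r = -5/2, R = (4/3, 0) and [QRK]:[QAK] = -1/3 as required.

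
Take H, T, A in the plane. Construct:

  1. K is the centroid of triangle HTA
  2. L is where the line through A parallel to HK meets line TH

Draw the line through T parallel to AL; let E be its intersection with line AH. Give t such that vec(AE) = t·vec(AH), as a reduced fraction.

Assign H = (0, 0), T = (1, 0), A = (0, 1) — the answer is frame-independent, so this choice is without loss of generality.
1. K is the centroid of triangle HTA ⇒ K = (1/3, 1/3)
2. L is where the line through A parallel to HK meets line TH ⇒ L = (-1, 0)
through T parallel to AL: direction (-1, -1); meets AH at E = (0, -1)
E = A + t·(H−A) with t = 2

t = 2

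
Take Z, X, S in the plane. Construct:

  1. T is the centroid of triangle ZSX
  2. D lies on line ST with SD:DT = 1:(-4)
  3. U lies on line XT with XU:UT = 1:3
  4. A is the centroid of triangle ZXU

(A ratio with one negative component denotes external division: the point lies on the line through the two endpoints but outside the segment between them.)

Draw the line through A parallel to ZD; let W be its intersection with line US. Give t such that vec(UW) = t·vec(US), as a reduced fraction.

t = 10/33

Set Z = (0, 0), X = (1, 0), S = (0, 1); any affine frame gives the same invariant.
1. T is the centroid of triangle ZSX ⇒ T = (1/3, 1/3)
2. D lies on line ST with SD:DT = 1:(-4) ⇒ D = (-1/9, 11/9)
3. U lies on line XT with XU:UT = 1:3 ⇒ U = (5/6, 1/12)
4. A is the centroid of triangle ZXU ⇒ A = (11/18, 1/36)
through A parallel to ZD: direction (-1/9, 11/9); meets US at W = (115/198, 13/36)
W = U + t·(S−U) with t = 10/33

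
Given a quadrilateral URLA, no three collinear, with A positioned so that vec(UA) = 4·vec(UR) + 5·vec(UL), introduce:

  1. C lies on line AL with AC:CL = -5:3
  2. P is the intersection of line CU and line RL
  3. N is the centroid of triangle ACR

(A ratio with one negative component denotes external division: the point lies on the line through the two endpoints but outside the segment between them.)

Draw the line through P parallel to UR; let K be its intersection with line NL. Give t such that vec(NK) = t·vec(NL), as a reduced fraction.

t = 5/11

Choose coordinates U = (0, 0), R = (1, 0), L = (0, 1), A = (4, 5).
1. C lies on line AL with AC:CL = -5:3 ⇒ C = (-6, -5)
2. P is the intersection of line CU and line RL ⇒ P = (6/11, 5/11)
3. N is the centroid of triangle ACR ⇒ N = (-1/3, 0)
through P parallel to UR: direction (1, 0); meets NL at K = (-2/11, 5/11)
K = N + t·(L−N) with t = 5/11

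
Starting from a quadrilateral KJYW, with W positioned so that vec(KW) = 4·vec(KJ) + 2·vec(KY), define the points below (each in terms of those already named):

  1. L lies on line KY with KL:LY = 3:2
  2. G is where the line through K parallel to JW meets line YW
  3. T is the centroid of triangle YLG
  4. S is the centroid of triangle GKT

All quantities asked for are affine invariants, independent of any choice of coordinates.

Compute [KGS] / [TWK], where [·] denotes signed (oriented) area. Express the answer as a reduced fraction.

[KGS]:[TWK] = -4/25

Assign K = (0, 0), J = (1, 0), Y = (0, 1), W = (4, 2) — the answer is frame-independent, so this choice is without loss of generality.
1. L lies on line KY with KL:LY = 3:2 ⇒ L = (0, 3/5)
2. G is where the line through K parallel to JW meets line YW ⇒ G = (12/5, 8/5)
3. T is the centroid of triangle YLG ⇒ T = (4/5, 16/15)
4. S is the centroid of triangle GKT ⇒ S = (16/15, 8/9)
2·[KGS] = 32/75, 2·[TWK] = -8/3
[KGS]:[TWK] = 32/75:-8/3 = -4/25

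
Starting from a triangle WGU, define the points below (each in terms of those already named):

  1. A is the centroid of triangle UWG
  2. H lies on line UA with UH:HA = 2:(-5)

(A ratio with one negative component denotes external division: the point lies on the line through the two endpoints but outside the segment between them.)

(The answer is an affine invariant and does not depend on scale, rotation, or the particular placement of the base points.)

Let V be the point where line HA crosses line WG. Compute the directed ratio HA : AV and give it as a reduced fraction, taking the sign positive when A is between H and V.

Choose coordinates W = (0, 0), G = (1, 0), U = (0, 1).
1. A is the centroid of triangle UWG ⇒ A = (1/3, 1/3)
2. H lies on line UA with UH:HA = 2:(-5) ⇒ H = (-2/9, 13/9)
line HA meets WG at V = (1/2, 0)
A = H + t·(V−H) with t = 10/13, so HA:AV = 10/13:3/13

HA:AV = 10/3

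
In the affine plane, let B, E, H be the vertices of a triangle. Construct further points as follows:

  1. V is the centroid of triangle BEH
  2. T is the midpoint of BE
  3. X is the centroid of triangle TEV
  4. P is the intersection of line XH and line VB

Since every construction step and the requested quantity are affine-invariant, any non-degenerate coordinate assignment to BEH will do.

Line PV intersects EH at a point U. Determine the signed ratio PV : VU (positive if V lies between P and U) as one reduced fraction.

Choose coordinates B = (0, 0), E = (1, 0), H = (0, 1).
1. V is the centroid of triangle BEH ⇒ V = (1/3, 1/3)
2. T is the midpoint of BE ⇒ T = (1/2, 0)
3. X is the centroid of triangle TEV ⇒ X = (11/18, 1/9)
4. P is the intersection of line XH and line VB ⇒ P = (11/27, 11/27)
line PV meets EH at U = (1/2, 1/2)
V = P + t·(U−P) with t = -4/5, so PV:VU = -4/5:9/5

PV:VU = -4/9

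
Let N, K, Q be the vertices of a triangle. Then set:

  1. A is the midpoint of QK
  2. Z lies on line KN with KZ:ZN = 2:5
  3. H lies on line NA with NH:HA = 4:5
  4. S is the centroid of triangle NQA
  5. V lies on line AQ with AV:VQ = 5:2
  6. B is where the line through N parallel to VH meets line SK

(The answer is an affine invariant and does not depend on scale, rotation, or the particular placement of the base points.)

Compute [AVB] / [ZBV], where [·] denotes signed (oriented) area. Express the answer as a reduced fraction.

Work in coordinates with N = (0, 0), K = (1, 0), Q = (0, 1).
1. A is the midpoint of QK ⇒ A = (1/2, 1/2)
2. Z lies on line KN with KZ:ZN = 2:5 ⇒ Z = (5/7, 0)
3. H lies on line NA with NH:HA = 4:5 ⇒ H = (2/9, 2/9)
4. S is the centroid of triangle NQA ⇒ S = (1/6, 1/2)
5. V lies on line AQ with AV:VQ = 5:2 ⇒ V = (1/7, 6/7)
6. B is where the line through N parallel to VH meets line SK ⇒ B = (-3/37, 24/37)
2·[AVB] = 40/259, 2·[ZBV] = -564/1813
[AVB]:[ZBV] = 40/259:-564/1813 = -70/141

[AVB]:[ZBV] = -70/141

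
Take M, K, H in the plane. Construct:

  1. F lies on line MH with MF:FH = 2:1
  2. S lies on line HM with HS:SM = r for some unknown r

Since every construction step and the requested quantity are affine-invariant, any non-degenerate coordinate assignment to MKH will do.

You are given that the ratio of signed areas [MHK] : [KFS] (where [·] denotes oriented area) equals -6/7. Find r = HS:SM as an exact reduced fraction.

Set M = (0, 0), K = (1, 0), H = (0, 1); any affine frame gives the same invariant.
1. F lies on line MH with MF:FH = 2:1 ⇒ F = (0, 2/3)
2. With HS:SM = r, write λ = r/(r+1) so S = H + λ·(M−H); S is affine-linear in λ
Every point depending on S is an affine combination of S and λ-independent points, so each such coordinate is linear in λ; the λ² term in each signed area is a multiple of (M−H)×(M−H) = 0, so 2·[MHK] and 2·[KFS] are each linear in λ. Evaluating at λ=0 and λ=1:
  2·[MHK] = -1,   2·[KFS] = λ − 1/3
So [MHK]:[KFS] = (-1) / (λ − 1/3). Setting this equal to -6/7:
  -1 = -6/7·(λ − 1/3)  ⇒  λ = 3/2
Then r = λ/(1−λ) = (3/2)/(-1/2) = -3. Check: with r = -3, S = (0, -1/2) and [MHK]:[KFS] = -6/7 as required.

r = -3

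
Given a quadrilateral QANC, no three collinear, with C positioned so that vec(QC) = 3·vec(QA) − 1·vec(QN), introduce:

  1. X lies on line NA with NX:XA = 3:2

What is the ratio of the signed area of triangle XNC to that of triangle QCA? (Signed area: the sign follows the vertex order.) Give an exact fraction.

[XNC]:[QCA] = -3/5

Set Q = (0, 0), A = (1, 0), N = (0, 1), C = (3, -1); any affine frame gives the same invariant.
1. X lies on line NA with NX:XA = 3:2 ⇒ X = (3/5, 2/5)
2·[XNC] = -3/5, 2·[QCA] = 1
[XNC]:[QCA] = -3/5:1 = -3/5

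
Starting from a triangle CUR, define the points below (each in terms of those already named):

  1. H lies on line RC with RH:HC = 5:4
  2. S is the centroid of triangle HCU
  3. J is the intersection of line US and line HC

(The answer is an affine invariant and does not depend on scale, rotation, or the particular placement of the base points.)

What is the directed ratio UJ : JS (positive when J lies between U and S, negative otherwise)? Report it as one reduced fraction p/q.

UJ:JS = -3

Assign C = (0, 0), U = (1, 0), R = (0, 1) — the answer is frame-independent, so this choice is without loss of generality.
1. H lies on line RC with RH:HC = 5:4 ⇒ H = (0, 4/9)
2. S is the centroid of triangle HCU ⇒ S = (1/3, 4/27)
3. J is the intersection of line US and line HC ⇒ J = (0, 2/9)
J = U + t·(S−U) with t = 3/2, so UJ:JS = t:(1−t) = 3/2:-1/2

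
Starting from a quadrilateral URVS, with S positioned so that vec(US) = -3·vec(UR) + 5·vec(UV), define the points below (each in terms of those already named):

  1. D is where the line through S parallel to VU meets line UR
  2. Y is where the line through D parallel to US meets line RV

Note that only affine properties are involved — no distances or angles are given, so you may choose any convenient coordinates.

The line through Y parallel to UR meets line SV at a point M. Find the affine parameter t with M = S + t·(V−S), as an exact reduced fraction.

t = -5/4

Set U = (0, 0), R = (1, 0), V = (0, 1), S = (-3, 5); any affine frame gives the same invariant.
1. D is where the line through S parallel to VU meets line UR ⇒ D = (-3, 0)
2. Y is where the line through D parallel to US meets line RV ⇒ Y = (-9, 10)
through Y parallel to UR: direction (1, 0); meets SV at M = (-27/4, 10)
M = S + t·(V−S) with t = -5/4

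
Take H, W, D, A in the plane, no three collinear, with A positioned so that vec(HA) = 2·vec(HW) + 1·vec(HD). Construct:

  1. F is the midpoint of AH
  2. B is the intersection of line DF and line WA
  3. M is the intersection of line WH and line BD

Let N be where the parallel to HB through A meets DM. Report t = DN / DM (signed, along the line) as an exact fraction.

Set H = (0, 0), W = (1, 0), D = (0, 1), A = (2, 1); any affine frame gives the same invariant.
1. F is the midpoint of AH ⇒ F = (1, 1/2)
2. B is the intersection of line DF and line WA ⇒ B = (4/3, 1/3)
3. M is the intersection of line WH and line BD ⇒ M = (2, 0)
through A parallel to HB: direction (4/3, 1/3); meets DM at N = (2/3, 2/3)
N = D + t·(M−D) with t = 1/3

t = 1/3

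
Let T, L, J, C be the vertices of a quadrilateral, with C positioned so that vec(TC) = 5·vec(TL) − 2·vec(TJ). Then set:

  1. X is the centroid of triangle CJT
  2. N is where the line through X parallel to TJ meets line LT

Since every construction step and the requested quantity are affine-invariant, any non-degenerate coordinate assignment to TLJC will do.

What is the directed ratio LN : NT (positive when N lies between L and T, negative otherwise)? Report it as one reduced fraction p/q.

LN:NT = -2/5

Assign T = (0, 0), L = (1, 0), J = (0, 1), C = (5, -2) — the answer is frame-independent, so this choice is without loss of generality.
1. X is the centroid of triangle CJT ⇒ X = (5/3, -1/3)
2. N is where the line through X parallel to TJ meets line LT ⇒ N = (5/3, 0)
N = L + t·(T−L) with t = -2/3, so LN:NT = t:(1−t) = -2/3:5/3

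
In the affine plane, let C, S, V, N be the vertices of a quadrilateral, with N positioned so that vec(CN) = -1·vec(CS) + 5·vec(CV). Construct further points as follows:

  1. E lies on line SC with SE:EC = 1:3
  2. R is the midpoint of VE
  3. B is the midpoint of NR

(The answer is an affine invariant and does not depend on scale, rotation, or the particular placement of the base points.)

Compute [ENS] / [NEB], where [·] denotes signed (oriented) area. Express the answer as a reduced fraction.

Work in coordinates with C = (0, 0), S = (1, 0), V = (0, 1), N = (-1, 5).
1. E lies on line SC with SE:EC = 1:3 ⇒ E = (3/4, 0)
2. R is the midpoint of VE ⇒ R = (3/8, 1/2)
3. B is the midpoint of NR ⇒ B = (-5/16, 11/4)
2·[ENS] = -5/4, 2·[NEB] = -1/2
[ENS]:[NEB] = -5/4:-1/2 = 5/2

[ENS]:[NEB] = 5/2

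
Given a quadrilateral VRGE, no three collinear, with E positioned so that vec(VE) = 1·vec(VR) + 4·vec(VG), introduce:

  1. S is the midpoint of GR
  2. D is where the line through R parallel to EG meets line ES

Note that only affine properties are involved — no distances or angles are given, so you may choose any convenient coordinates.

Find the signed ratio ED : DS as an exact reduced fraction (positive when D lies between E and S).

Set V = (0, 0), R = (1, 0), G = (0, 1), E = (1, 4); any affine frame gives the same invariant.
1. S is the midpoint of GR ⇒ S = (1/2, 1/2)
2. D is where the line through R parallel to EG meets line ES ⇒ D = (0, -3)
D = E + t·(S−E) with t = 2, so ED:DS = t:(1−t) = 2:-1

ED:DS = -2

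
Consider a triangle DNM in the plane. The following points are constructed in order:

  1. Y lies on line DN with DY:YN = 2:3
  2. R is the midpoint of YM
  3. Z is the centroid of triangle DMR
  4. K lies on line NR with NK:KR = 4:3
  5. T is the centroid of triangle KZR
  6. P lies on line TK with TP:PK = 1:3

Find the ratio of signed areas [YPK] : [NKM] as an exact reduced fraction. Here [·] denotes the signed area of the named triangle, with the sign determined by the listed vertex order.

[YPK]:[NKM] = 31/72

Set D = (0, 0), N = (1, 0), M = (0, 1); any affine frame gives the same invariant.
1. Y lies on line DN with DY:YN = 2:3 ⇒ Y = (2/5, 0)
2. R is the midpoint of YM ⇒ R = (1/5, 1/2)
3. Z is the centroid of triangle DMR ⇒ Z = (1/15, 1/2)
4. K lies on line NR with NK:KR = 4:3 ⇒ K = (19/35, 2/7)
5. T is the centroid of triangle KZR ⇒ T = (17/63, 3/7)
6. P lies on line TK with TP:PK = 1:3 ⇒ P = (71/210, 11/28)
2·[YPK] = -31/420, 2·[NKM] = -6/35
[YPK]:[NKM] = -31/420:-6/35 = 31/72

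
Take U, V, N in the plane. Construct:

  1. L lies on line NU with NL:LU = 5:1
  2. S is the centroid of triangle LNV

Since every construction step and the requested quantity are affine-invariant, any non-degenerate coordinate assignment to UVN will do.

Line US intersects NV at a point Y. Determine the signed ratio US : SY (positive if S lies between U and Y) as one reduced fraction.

Choose coordinates U = (0, 0), V = (1, 0), N = (0, 1).
1. L lies on line NU with NL:LU = 5:1 ⇒ L = (0, 1/6)
2. S is the centroid of triangle LNV ⇒ S = (1/3, 7/18)
line US meets NV at Y = (6/13, 7/13)
S = U + t·(Y−U) with t = 13/18, so US:SY = 13/18:5/18

US:SY = 13/5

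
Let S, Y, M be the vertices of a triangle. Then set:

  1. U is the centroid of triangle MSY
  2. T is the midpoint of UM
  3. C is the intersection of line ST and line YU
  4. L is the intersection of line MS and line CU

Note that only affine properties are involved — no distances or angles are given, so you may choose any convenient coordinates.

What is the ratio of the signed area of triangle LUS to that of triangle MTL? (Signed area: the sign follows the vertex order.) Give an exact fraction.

Assign S = (0, 0), Y = (1, 0), M = (0, 1) — the answer is frame-independent, so this choice is without loss of generality.
1. U is the centroid of triangle MSY ⇒ U = (1/3, 1/3)
2. T is the midpoint of UM ⇒ T = (1/6, 2/3)
3. C is the intersection of line ST and line YU ⇒ C = (1/9, 4/9)
4. L is the intersection of line MS and line CU ⇒ L = (0, 1/2)
2·[LUS] = -1/6, 2·[MTL] = -1/12
[LUS]:[MTL] = -1/6:-1/12 = 2

[LUS]:[MTL] = 2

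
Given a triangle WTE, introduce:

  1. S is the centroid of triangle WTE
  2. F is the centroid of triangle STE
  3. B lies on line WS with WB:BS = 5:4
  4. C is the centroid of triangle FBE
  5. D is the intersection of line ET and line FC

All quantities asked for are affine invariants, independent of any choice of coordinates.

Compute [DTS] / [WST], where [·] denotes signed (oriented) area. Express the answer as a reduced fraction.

Set W = (0, 0), T = (1, 0), E = (0, 1); any affine frame gives the same invariant.
1. S is the centroid of triangle WTE ⇒ S = (1/3, 1/3)
2. F is the centroid of triangle STE ⇒ F = (4/9, 4/9)
3. B lies on line WS with WB:BS = 5:4 ⇒ B = (5/27, 5/27)
4. C is the centroid of triangle FBE ⇒ C = (17/81, 44/81)
5. D is the intersection of line ET and line FC ⇒ D = (7/11, 4/11)
2·[DTS] = -4/33, 2·[WST] = -1/3
[DTS]:[WST] = -4/33:-1/3 = 4/11

[DTS]:[WST] = 4/11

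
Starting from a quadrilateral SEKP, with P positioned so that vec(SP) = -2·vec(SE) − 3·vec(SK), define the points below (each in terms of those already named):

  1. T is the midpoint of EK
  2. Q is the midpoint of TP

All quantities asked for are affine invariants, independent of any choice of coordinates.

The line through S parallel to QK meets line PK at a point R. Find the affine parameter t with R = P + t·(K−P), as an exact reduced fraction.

Assign S = (0, 0), E = (1, 0), K = (0, 1), P = (-2, -3) — the answer is frame-independent, so this choice is without loss of generality.
1. T is the midpoint of EK ⇒ T = (1/2, 1/2)
2. Q is the midpoint of TP ⇒ Q = (-3/4, -5/4)
through S parallel to QK: direction (3/4, 9/4); meets PK at R = (1, 3)
R = P + t·(K−P) with t = 3/2

t = 3/2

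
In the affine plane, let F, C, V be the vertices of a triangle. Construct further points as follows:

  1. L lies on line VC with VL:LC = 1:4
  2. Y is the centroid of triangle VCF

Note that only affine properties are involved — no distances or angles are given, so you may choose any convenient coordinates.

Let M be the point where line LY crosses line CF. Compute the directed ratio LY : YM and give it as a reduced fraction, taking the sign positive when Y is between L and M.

Work in coordinates with F = (0, 0), C = (1, 0), V = (0, 1).
1. L lies on line VC with VL:LC = 1:4 ⇒ L = (1/5, 4/5)
2. Y is the centroid of triangle VCF ⇒ Y = (1/3, 1/3)
line LY meets CF at M = (3/7, 0)
Y = L + t·(M−L) with t = 7/12, so LY:YM = 7/12:5/12

LY:YM = 7/5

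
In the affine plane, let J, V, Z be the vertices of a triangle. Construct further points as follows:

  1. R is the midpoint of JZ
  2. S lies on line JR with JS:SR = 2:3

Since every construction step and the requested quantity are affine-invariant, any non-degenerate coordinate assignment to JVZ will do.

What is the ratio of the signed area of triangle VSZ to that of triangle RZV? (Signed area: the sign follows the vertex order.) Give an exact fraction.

[VSZ]:[RZV] = 8/5

Choose coordinates J = (0, 0), V = (1, 0), Z = (0, 1).
1. R is the midpoint of JZ ⇒ R = (0, 1/2)
2. S lies on line JR with JS:SR = 2:3 ⇒ S = (0, 1/5)
2·[VSZ] = -4/5, 2·[RZV] = -1/2
[VSZ]:[RZV] = -4/5:-1/2 = 8/5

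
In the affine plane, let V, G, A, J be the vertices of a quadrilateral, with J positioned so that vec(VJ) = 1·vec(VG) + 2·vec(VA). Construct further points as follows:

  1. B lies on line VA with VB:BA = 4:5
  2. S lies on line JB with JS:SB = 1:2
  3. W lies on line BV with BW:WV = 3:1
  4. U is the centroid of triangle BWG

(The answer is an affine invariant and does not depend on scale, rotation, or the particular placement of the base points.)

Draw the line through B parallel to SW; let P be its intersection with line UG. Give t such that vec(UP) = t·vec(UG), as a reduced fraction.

Choose coordinates V = (0, 0), G = (1, 0), A = (0, 1), J = (1, 2).
1. B lies on line VA with VB:BA = 4:5 ⇒ B = (0, 4/9)
2. S lies on line JB with JS:SB = 1:2 ⇒ S = (2/3, 40/27)
3. W lies on line BV with BW:WV = 3:1 ⇒ W = (0, 1/9)
4. U is the centroid of triangle BWG ⇒ U = (1/3, 5/27)
through B parallel to SW: direction (-2/3, -37/27); meets UG at P = (-1/14, 25/84)
P = U + t·(G−U) with t = -17/28

t = -17/28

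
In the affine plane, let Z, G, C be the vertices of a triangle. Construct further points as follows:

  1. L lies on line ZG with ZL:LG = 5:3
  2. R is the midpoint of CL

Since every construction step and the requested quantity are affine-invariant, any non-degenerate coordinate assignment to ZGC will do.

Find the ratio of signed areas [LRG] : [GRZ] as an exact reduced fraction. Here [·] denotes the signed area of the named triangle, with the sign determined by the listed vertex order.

[LRG]:[GRZ] = -3/8

Set Z = (0, 0), G = (1, 0), C = (0, 1); any affine frame gives the same invariant.
1. L lies on line ZG with ZL:LG = 5:3 ⇒ L = (5/8, 0)
2. R is the midpoint of CL ⇒ R = (5/16, 1/2)
2·[LRG] = -3/16, 2·[GRZ] = 1/2
[LRG]:[GRZ] = -3/16:1/2 = -3/8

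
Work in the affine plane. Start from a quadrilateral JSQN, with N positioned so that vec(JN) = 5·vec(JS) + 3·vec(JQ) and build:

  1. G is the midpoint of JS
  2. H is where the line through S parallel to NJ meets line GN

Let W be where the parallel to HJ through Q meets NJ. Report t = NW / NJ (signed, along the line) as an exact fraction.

t = 7/3

Set J = (0, 0), S = (1, 0), Q = (0, 1), N = (5, 3); any affine frame gives the same invariant.
1. G is the midpoint of JS ⇒ G = (1/2, 0)
2. H is where the line through S parallel to NJ meets line GN ⇒ H = (-4, -3)
through Q parallel to HJ: direction (4, 3); meets NJ at W = (-20/3, -4)
W = N + t·(J−N) with t = 7/3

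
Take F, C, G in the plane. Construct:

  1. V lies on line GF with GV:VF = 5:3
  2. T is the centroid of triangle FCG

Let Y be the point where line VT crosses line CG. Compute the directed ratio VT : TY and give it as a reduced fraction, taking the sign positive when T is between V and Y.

VT:TY = 7/8

Choose coordinates F = (0, 0), C = (1, 0), G = (0, 1).
1. V lies on line GF with GV:VF = 5:3 ⇒ V = (0, 3/8)
2. T is the centroid of triangle FCG ⇒ T = (1/3, 1/3)
line VT meets CG at Y = (5/7, 2/7)
T = V + t·(Y−V) with t = 7/15, so VT:TY = 7/15:8/15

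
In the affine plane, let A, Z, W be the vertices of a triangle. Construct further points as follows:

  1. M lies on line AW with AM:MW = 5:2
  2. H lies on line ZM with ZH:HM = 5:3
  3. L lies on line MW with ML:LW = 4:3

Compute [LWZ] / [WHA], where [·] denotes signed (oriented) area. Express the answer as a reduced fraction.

[LWZ]:[WHA] = 16/49

Set A = (0, 0), Z = (1, 0), W = (0, 1); any affine frame gives the same invariant.
1. M lies on line AW with AM:MW = 5:2 ⇒ M = (0, 5/7)
2. H lies on line ZM with ZH:HM = 5:3 ⇒ H = (3/8, 25/56)
3. L lies on line MW with ML:LW = 4:3 ⇒ L = (0, 43/49)
2·[LWZ] = -6/49, 2·[WHA] = -3/8
[LWZ]:[WHA] = -6/49:-3/8 = 16/49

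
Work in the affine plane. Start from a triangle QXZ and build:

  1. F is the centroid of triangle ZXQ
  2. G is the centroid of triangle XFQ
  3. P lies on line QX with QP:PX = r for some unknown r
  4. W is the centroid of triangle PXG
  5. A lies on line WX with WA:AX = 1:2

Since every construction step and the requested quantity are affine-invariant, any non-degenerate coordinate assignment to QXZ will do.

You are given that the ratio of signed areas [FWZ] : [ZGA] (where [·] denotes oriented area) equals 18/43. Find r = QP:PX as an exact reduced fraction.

r = 4/5

Set Q = (0, 0), X = (1, 0), Z = (0, 1); any affine frame gives the same invariant.
1. F is the centroid of triangle ZXQ ⇒ F = (1/3, 1/3)
2. G is the centroid of triangle XFQ ⇒ G = (4/9, 1/9)
3. With QP:PX = r, write λ = r/(r+1) so P = Q + λ·(X−Q); P is affine-linear in λ
4. W is the centroid of triangle PXG ⇒ W is an affine combination of earlier points and hence also affine-linear in λ
5. A lies on line WX with WA:AX = 1:2 ⇒ A is an affine combination of earlier points and hence also affine-linear in λ
Every point depending on P is an affine combination of P and λ-independent points, so each such coordinate is linear in λ; the λ² term in each signed area is a multiple of (X−Q)×(X−Q) = 0, so 2·[FWZ] and 2·[ZGA] are each linear in λ. Evaluating at λ=0 and λ=1:
  2·[FWZ] = 2/9·λ,   2·[ZGA] = 16/81·λ + 4/27
So [FWZ]:[ZGA] = (2/9·λ) / (16/81·λ + 4/27). Setting this equal to 18/43:
  2/9·λ = 18/43·(16/81·λ + 4/27)  ⇒  λ = 4/9
Then r = λ/(1−λ) = (4/9)/(5/9) = 4/5. Check: with r = 4/5, P = (4/9, 0) and [FWZ]:[ZGA] = 18/43 as required.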